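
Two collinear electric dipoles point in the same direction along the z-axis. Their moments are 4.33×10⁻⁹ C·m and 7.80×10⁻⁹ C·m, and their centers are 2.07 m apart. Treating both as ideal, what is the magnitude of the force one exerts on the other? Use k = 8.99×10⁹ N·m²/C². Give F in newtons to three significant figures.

F ≈ 9.92×10⁻⁸ N

On-axis field of dipole 1 at distance r: E = 2kp₁/r³. Force on dipole 2 is F = p₂·dE/dr (gradient along axis).
dE/dr = −6kp₁/r⁴, so |F| = 6kp₁p₂/r⁴ (attractive for aligned moments).
F = 6(8.99×10⁹)(4.33×10⁻⁹)(7.80×10⁻⁹)/(2.07)⁴ = 9.922×10⁻⁸ N.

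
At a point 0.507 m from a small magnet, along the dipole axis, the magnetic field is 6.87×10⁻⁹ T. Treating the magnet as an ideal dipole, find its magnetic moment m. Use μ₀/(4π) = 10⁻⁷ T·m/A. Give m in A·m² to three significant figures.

On axis B = (μ₀/4π)·2m/r³, so m = Br³·4π/(μ₀·2).
m = (6.87×10⁻⁹)·(0.507)³ / (2·10⁻⁷) = 0.004477 A·m².

m ≈ 0.00448 A·m²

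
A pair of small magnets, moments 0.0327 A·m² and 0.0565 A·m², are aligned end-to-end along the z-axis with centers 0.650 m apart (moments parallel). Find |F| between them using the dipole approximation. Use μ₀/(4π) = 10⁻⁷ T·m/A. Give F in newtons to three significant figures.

F ≈ 6.21×10⁻⁹ N

On-axis B of dipole 1: B = (μ₀/4π)·2m₁/r³. Force on dipole 2: F = m₂·dB/dr.
dB/dr = −(μ₀/4π)·6m₁/r⁴, so |F| = (μ₀/4π)·6m₁m₂/r⁴.
F = 6(10⁻⁷)(0.0327)(0.0565)/(0.650)⁴ = 6.210×10⁻⁹ N.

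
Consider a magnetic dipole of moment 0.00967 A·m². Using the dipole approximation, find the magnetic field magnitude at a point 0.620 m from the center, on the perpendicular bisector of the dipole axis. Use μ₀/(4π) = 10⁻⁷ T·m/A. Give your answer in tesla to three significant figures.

B ≈ 4.06×10⁻⁹ T

In the equatorial plane B = (μ₀/4π)·m/r³ (half the axial value).
B = (10⁻⁷)·(0.00967) / (0.620)³ = 4.057×10⁻⁹ T.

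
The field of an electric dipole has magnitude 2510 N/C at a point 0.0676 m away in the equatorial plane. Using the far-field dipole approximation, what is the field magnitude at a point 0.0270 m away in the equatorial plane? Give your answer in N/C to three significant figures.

Dipole fields scale as 1/r³ in the far field; the geometry is the same at both points.
E₂ = E₁ · (r₁/r₂)³ = 2510 · (0.0676/0.0270)³.
(r₁/r₂)³ = (2.504)³ = 15.69.
E₂ ≈ 3.939×10⁴ N/C.

E ≈ 3.94×10⁴ N/C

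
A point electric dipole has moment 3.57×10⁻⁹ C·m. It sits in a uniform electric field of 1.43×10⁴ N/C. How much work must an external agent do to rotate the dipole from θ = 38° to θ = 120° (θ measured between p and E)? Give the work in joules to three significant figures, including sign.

W ≈ 6.58×10⁻⁵ J

W_ext = ΔU = U(θ₂) − U(θ₁) = −pE cosθ₂ − (−pE cosθ₁) = pE(cosθ₁ − cosθ₂).
W = (3.57×10⁻⁹)(1.43×10⁴)·(cos38° − cos120°) = (5.105×10⁻⁵)·(+1.2880) = 6.575×10⁻⁵ J.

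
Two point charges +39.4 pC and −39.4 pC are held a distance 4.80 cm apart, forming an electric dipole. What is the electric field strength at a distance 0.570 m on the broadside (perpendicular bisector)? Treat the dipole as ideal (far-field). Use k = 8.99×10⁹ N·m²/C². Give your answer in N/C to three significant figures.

E ≈ 0.0918 N/C

Dipole moment p = qd = (3.94×10⁻¹¹ C)(0.0480 m) = 1.891×10⁻¹² C·m.
On the perpendicular bisector E = kp/r³ (half the axial value at the same distance).
E = (8.99×10⁹)(1.891×10⁻¹²) / (0.570)³ = 0.09180 N/C.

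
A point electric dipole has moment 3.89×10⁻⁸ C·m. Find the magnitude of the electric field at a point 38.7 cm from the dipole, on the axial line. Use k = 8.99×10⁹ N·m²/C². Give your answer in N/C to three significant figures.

E ≈ 1.21×10⁴ N/C

On the dipole axis E = 2kp/r³.
E = 2·(8.99×10⁹)(3.89×10⁻⁸) / (0.387)³ = 1.207×10⁴ N/C.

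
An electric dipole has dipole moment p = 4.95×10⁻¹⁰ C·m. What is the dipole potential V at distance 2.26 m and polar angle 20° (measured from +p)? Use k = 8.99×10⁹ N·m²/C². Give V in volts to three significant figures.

The dipole potential is V = kp cosθ / r².
V = (8.99×10⁹)(4.95×10⁻¹⁰)·cos20° / (2.26)² = 0.8187 V.

V ≈ 0.819 V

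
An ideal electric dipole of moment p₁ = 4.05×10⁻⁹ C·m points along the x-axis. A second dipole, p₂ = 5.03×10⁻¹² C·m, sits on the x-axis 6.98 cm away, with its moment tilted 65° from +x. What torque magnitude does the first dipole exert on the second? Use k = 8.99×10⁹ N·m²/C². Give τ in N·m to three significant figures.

τ ≈ 9.76×10⁻⁷ N·m

The second dipole sits on the axis of the first, so the field there is axial: E₁ = 2kp₁/r³ along +x.
E₁ = 2(8.99×10⁹)(4.05×10⁻⁹)/(0.0698)³ = 2.141×10⁵ N/C.
Torque on the second dipole: τ = p₂ E₁ sinθ.
τ = (5.03×10⁻¹²)(2.141×10⁵)·sin65° = 9.762×10⁻⁷ N·m.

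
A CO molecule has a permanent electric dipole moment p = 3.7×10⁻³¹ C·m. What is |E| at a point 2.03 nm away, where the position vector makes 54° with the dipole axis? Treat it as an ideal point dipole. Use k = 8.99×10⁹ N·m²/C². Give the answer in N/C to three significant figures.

At angle θ the dipole field magnitude is E = (kp/r³)·√(1 + 3cos²θ).
kp/r³ = (8.99×10⁹)(3.70×10⁻³¹) / (2.03×10⁻⁹)³ = 3.976×10⁵ N/C.
√(1 + 3cos²54°) = √(1 + 3·0.3455) = √2.0365 ≈ 1.4271.
E ≈ 3.976×10⁵ × 1.427 = 5.674×10⁵ N/C.

E ≈ 5.67×10⁵ N/C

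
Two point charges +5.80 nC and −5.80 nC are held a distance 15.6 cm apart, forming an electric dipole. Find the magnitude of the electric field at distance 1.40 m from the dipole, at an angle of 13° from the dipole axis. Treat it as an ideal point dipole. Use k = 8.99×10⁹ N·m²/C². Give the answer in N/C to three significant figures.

Dipole moment p = qd = (5.80×10⁻⁹ C)(0.156 m) = 9.048×10⁻¹⁰ C·m.
At angle θ the dipole field magnitude is E = (kp/r³)·√(1 + 3cos²θ).
kp/r³ = (8.99×10⁹)(9.048×10⁻¹⁰) / (1.40)³ = 2.964 N/C.
√(1 + 3cos²13°) = √(1 + 3·0.9494) = √3.8482 ≈ 1.9617.
E ≈ 2.964 × 1.962 = 5.815 N/C.

E ≈ 5.82 N/C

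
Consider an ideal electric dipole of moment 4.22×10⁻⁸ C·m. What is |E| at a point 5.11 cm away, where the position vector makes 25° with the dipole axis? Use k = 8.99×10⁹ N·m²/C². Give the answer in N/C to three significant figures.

At angle θ the dipole field magnitude is E = (kp/r³)·√(1 + 3cos²θ).
kp/r³ = (8.99×10⁹)(4.22×10⁻⁸) / (0.0511)³ = 2.843×10⁶ N/C.
√(1 + 3cos²25°) = √(1 + 3·0.8214) = √3.4642 ≈ 1.8612.
E ≈ 2.843×10⁶ × 1.861 = 5.292×10⁶ N/C.

E ≈ 5.29×10⁶ N/C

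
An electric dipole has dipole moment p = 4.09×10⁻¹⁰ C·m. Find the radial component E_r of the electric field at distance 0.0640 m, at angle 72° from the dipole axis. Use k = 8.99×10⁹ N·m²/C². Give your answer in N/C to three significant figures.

For a dipole, E_r = (2kp cosθ)/r³.
kp/r³ = (8.99×10⁹)(4.09×10⁻¹⁰)/(0.0640)³ = 1.403×10⁴ N/C.
E_r = 2·1.403×10⁴·cos72° = 8669 N/C.

E_r ≈ 8670 N/C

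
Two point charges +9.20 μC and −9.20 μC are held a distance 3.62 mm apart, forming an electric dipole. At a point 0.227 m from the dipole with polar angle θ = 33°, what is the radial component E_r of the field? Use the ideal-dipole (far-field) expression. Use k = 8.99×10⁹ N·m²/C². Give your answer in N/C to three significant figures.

E_r ≈ 4.29×10⁴ N/C

Dipole moment p = qd = (9.20×10⁻⁶ C)(0.00362 m) = 3.33×10⁻⁸ C·m.
For a dipole, E_r = (2kp cosθ)/r³.
kp/r³ = (8.99×10⁹)(3.33×10⁻⁸)/(0.227)³ = 2.559×10⁴ N/C.
E_r = 2·2.559×10⁴·cos33° = 4.293×10⁴ N/C.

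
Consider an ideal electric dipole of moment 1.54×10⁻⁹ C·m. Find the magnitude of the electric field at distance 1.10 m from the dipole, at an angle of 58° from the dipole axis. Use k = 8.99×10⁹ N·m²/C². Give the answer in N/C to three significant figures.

At angle θ the dipole field magnitude is E = (kp/r³)·√(1 + 3cos²θ).
kp/r³ = (8.99×10⁹)(1.54×10⁻⁹) / (1.10)³ = 10.40 N/C.
√(1 + 3cos²58°) = √(1 + 3·0.2808) = √1.8424 ≈ 1.3574.
E ≈ 10.40 × 1.357 = 14.12 N/C.

E ≈ 14.1 N/C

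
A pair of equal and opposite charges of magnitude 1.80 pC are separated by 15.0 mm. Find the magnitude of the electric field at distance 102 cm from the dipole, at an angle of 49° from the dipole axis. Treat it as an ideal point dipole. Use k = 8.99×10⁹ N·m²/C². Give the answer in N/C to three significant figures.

Dipole moment p = qd = (1.80×10⁻¹² C)(0.0150 m) = 2.70×10⁻¹⁴ C·m.
At angle θ the dipole field magnitude is E = (kp/r³)·√(1 + 3cos²θ).
kp/r³ = (8.99×10⁹)(2.70×10⁻¹⁴) / (1.02)³ = 2.287×10⁻⁴ N/C.
√(1 + 3cos²49°) = √(1 + 3·0.4304) = √2.2912 ≈ 1.5137.
E ≈ 2.287×10⁻⁴ × 1.514 = 3.462×10⁻⁴ N/C.

E ≈ 3.46×10⁻⁴ N/C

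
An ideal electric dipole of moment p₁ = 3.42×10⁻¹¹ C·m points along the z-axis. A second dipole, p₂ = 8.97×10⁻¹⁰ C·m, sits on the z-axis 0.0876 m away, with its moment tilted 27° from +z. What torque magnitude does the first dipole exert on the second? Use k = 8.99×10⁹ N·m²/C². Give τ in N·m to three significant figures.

The second dipole sits on the axis of the first, so the field there is axial: E₁ = 2kp₁/r³ along +z.
E₁ = 2(8.99×10⁹)(3.42×10⁻¹¹)/(0.0876)³ = 914.8 N/C.
Torque on the second dipole: τ = p₂ E₁ sinθ.
τ = (8.97×10⁻¹⁰)(914.8)·sin27° = 3.725×10⁻⁷ N·m.

τ ≈ 3.73×10⁻⁷ N·m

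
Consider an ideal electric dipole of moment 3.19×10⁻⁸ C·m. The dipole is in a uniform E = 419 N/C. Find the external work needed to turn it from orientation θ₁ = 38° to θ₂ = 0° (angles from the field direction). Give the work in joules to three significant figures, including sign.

W ≈ -2.83×10⁻⁶ J

W_ext = ΔU = U(θ₂) − U(θ₁) = −pE cosθ₂ − (−pE cosθ₁) = pE(cosθ₁ − cosθ₂).
W = (3.19×10⁻⁸)(419)·(cos38° − cos0°) = (1.337×10⁻⁵)·(-0.2120) = -2.833×10⁻⁶ J.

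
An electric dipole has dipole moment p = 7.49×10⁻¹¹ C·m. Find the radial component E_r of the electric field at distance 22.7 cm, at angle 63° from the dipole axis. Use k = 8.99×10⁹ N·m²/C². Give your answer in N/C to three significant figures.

For a dipole, E_r = (2kp cosθ)/r³.
kp/r³ = (8.99×10⁹)(7.49×10⁻¹¹)/(0.227)³ = 57.57 N/C.
E_r = 2·57.57·cos63° = 52.27 N/C.

E_r ≈ 52.3 N/C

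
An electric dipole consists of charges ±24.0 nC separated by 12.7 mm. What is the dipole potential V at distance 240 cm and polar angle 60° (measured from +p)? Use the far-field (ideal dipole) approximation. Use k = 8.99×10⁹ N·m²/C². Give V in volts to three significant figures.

Dipole moment p = qd = (2.40×10⁻⁸ C)(0.0127 m) = 3.048×10⁻¹⁰ C·m.
The dipole potential is V = kp cosθ / r².
V = (8.99×10⁹)(3.048×10⁻¹⁰)·cos60° / (2.40)² = 0.2379 V.

V ≈ 0.238 V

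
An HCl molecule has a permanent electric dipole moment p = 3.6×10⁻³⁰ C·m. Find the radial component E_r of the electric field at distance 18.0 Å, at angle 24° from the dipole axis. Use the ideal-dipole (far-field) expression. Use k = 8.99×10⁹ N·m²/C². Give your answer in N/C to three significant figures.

E_r ≈ 1.01×10⁷ N/C

For a dipole, E_r = (2kp cosθ)/r³.
kp/r³ = (8.99×10⁹)(3.60×10⁻³⁰)/(1.80×10⁻⁹)³ = 5.549×10⁶ N/C.
E_r = 2·5.549×10⁶·cos24° = 1.014×10⁷ N/C.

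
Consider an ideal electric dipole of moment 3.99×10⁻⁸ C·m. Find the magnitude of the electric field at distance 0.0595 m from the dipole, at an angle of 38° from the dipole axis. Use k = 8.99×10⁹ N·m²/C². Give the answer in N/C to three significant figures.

E ≈ 2.88×10⁶ N/C

At angle θ the dipole field magnitude is E = (kp/r³)·√(1 + 3cos²θ).
kp/r³ = (8.99×10⁹)(3.99×10⁻⁸) / (0.0595)³ = 1.703×10⁶ N/C.
√(1 + 3cos²38°) = √(1 + 3·0.6210) = √2.8629 ≈ 1.6920.
E ≈ 1.703×10⁶ × 1.692 = 2.881×10⁶ N/C.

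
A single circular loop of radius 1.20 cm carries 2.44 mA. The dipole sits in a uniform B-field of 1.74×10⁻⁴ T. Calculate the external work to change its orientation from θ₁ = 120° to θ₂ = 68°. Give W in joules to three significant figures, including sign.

W ≈ -1.68×10⁻¹⁰ J

Magnetic moment m = IA = Iπa² = (0.00244)·π·(0.0120)² = 1.104×10⁻⁶ A·m².
W_ext = ΔU = −mB cosθ₂ + mB cosθ₁ = mB(cosθ₁ − cosθ₂).
W = (1.104×10⁻⁶)(1.74×10⁻⁴)·(cos120° − cos68°) = (1.921×10⁻¹⁰)·(-0.8746) = -1.680×10⁻¹⁰ J.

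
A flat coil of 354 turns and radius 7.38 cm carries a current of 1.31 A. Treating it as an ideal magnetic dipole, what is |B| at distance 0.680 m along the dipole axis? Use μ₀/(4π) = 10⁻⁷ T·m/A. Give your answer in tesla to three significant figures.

B ≈ 5.05×10⁻⁶ T

m = NIA = NIπa² = 354·(1.31)·π·(0.0738)² = 7.935 A·m².
On axis B = (μ₀/4π)·2m/r³.
B = 2·(10⁻⁷)·(7.935) / (0.680)³ = 5.047×10⁻⁶ T.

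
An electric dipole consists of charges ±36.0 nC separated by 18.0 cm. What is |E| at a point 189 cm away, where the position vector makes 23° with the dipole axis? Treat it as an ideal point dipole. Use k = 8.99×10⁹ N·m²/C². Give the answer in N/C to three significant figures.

Dipole moment p = qd = (3.60×10⁻⁸ C)(0.180 m) = 6.48×10⁻⁹ C·m.
At angle θ the dipole field magnitude is E = (kp/r³)·√(1 + 3cos²θ).
kp/r³ = (8.99×10⁹)(6.48×10⁻⁹) / (1.89)³ = 8.629 N/C.
√(1 + 3cos²23°) = √(1 + 3·0.8473) = √3.5420 ≈ 1.8820.
E ≈ 8.629 × 1.882 = 16.24 N/C.

E ≈ 16.2 N/C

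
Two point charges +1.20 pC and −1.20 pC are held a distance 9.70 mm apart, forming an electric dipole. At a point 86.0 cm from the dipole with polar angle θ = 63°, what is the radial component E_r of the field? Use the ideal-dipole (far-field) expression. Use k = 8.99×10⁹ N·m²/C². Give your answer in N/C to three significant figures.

E_r ≈ 1.49×10⁻⁴ N/C

Dipole moment p = qd = (1.20×10⁻¹² C)(0.00970 m) = 1.164×10⁻¹⁴ C·m.
For a dipole, E_r = (2kp cosθ)/r³.
kp/r³ = (8.99×10⁹)(1.164×10⁻¹⁴)/(0.860)³ = 1.645×10⁻⁴ N/C.
E_r = 2·1.645×10⁻⁴·cos63° = 1.494×10⁻⁴ N/C.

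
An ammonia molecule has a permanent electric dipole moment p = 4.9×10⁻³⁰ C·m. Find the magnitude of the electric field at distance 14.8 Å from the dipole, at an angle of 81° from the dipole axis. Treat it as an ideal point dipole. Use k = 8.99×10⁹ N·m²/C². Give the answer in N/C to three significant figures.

At angle θ the dipole field magnitude is E = (kp/r³)·√(1 + 3cos²θ).
kp/r³ = (8.99×10⁹)(4.90×10⁻³⁰) / (1.48×10⁻⁹)³ = 1.359×10⁷ N/C.
√(1 + 3cos²81°) = √(1 + 3·0.0245) = √1.0734 ≈ 1.0361.
E ≈ 1.359×10⁷ × 1.036 = 1.408×10⁷ N/C.

E ≈ 1.41×10⁷ N/C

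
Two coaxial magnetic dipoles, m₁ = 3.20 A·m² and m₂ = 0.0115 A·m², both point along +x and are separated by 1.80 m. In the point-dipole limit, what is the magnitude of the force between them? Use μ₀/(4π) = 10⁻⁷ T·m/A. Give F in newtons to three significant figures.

F ≈ 2.10×10⁻⁹ N

On-axis B of dipole 1: B = (μ₀/4π)·2m₁/r³. Force on dipole 2: F = m₂·dB/dr.
dB/dr = −(μ₀/4π)·6m₁/r⁴, so |F| = (μ₀/4π)·6m₁m₂/r⁴.
F = 6(10⁻⁷)(3.20)(0.0115)/(1.80)⁴ = 2.103×10⁻⁹ N.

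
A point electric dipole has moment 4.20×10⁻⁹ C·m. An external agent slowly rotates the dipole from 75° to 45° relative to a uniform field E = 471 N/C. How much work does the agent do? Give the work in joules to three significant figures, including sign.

W ≈ -8.87×10⁻⁷ J

W_ext = ΔU = U(θ₂) − U(θ₁) = −pE cosθ₂ − (−pE cosθ₁) = pE(cosθ₁ − cosθ₂).
W = (4.20×10⁻⁹)(471)·(cos75° − cos45°) = (1.978×10⁻⁶)·(-0.4483) = -8.868×10⁻⁷ J.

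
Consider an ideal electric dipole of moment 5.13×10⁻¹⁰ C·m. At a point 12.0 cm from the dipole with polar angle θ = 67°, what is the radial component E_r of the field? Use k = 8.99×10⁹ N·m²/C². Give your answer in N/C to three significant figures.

E_r ≈ 2090 N/C

For a dipole, E_r = (2kp cosθ)/r³.
kp/r³ = (8.99×10⁹)(5.13×10⁻¹⁰)/(0.120)³ = 2669 N/C.
E_r = 2·2669·cos67° = 2086 N/C.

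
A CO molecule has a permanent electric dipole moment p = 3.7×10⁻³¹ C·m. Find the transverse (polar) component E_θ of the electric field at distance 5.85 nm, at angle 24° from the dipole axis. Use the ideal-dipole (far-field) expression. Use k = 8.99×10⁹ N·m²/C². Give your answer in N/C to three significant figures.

For a dipole, E_θ = (kp sinθ)/r³.
kp/r³ = (8.99×10⁹)(3.70×10⁻³¹)/(5.85×10⁻⁹)³ = 1.661×10⁴ N/C.
E_θ = 1.661×10⁴·sin24° = 6758 N/C.

E_θ ≈ 6760 N/C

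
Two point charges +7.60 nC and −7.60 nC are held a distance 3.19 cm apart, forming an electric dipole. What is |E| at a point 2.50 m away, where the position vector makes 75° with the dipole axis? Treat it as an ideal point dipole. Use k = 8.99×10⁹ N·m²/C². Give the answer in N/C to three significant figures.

Dipole moment p = qd = (7.60×10⁻⁹ C)(0.0319 m) = 2.424×10⁻¹⁰ C·m.
At angle θ the dipole field magnitude is E = (kp/r³)·√(1 + 3cos²θ).
kp/r³ = (8.99×10⁹)(2.424×10⁻¹⁰) / (2.50)³ = 0.1395 N/C.
√(1 + 3cos²75°) = √(1 + 3·0.0670) = √1.2010 ≈ 1.0959.
E ≈ 0.1395 × 1.096 = 0.1528 N/C.

E ≈ 0.153 N/C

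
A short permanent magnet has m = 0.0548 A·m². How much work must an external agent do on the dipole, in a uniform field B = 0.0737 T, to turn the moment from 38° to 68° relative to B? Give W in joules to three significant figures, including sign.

W_ext = ΔU = −mB cosθ₂ + mB cosθ₁ = mB(cosθ₁ − cosθ₂).
W = (0.0548)(0.0737)·(cos38° − cos68°) = (0.004039)·(+0.4134) = 0.001670 J.

W ≈ 0.00167 J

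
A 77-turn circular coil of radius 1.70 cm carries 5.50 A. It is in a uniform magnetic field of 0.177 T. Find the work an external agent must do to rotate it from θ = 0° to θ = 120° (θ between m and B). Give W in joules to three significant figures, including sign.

W ≈ 0.102 J

m = NIA = NIπa² = 77·(5.50)·π·(0.0170)² = 0.3845 A·m².
W_ext = ΔU = −mB cosθ₂ + mB cosθ₁ = mB(cosθ₁ − cosθ₂).
W = (0.3845)(0.177)·(cos0° − cos120°) = (0.06806)·(+1.5000) = 0.1021 J.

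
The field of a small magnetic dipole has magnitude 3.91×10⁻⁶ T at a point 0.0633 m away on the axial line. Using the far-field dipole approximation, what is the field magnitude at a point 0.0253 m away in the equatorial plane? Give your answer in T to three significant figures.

Dipole fields scale as 1/r³ in the far field.
The axial field is twice the equatorial field at the same r, so the geometry factor is 1/2.
B₂ = B₁ · (1/2) · (r₁/r₂)³ = 3.91×10⁻⁶ · 0.5 · (0.0633/0.0253)³.
(r₁/r₂)³ = (2.502)³ = 15.66.
B₂ ≈ 3.062×10⁻⁵ T.

B ≈ 3.06×10⁻⁵ T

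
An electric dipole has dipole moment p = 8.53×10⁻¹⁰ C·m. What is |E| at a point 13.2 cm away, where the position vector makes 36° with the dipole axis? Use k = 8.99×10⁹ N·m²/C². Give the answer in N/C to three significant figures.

E ≈ 5740 N/C

At angle θ the dipole field magnitude is E = (kp/r³)·√(1 + 3cos²θ).
kp/r³ = (8.99×10⁹)(8.53×10⁻¹⁰) / (0.132)³ = 3334 N/C.
√(1 + 3cos²36°) = √(1 + 3·0.6545) = √2.9635 ≈ 1.7215.
E ≈ 3334 × 1.721 = 5740 N/C.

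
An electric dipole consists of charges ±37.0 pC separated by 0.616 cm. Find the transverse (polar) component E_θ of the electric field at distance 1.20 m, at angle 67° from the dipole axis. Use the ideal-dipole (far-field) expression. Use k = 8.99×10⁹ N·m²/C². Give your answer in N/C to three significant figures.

E_θ ≈ 0.00109 N/C

Dipole moment p = qd = (3.70×10⁻¹¹ C)(0.00616 m) = 2.279×10⁻¹³ C·m.
For a dipole, E_θ = (kp sinθ)/r³.
kp/r³ = (8.99×10⁹)(2.279×10⁻¹³)/(1.20)³ = 0.001186 N/C.
E_θ = 0.001186·sin67° = 0.001091 N/C.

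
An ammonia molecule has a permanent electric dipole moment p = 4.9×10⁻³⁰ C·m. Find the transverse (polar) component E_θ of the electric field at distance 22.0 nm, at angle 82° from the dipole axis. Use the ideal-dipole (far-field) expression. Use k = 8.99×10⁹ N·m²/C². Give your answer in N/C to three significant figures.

E_θ ≈ 4100 N/C

For a dipole, E_θ = (kp sinθ)/r³.
kp/r³ = (8.99×10⁹)(4.90×10⁻³⁰)/(2.20×10⁻⁸)³ = 4137 N/C.
E_θ = 4137·sin82° = 4097 N/C.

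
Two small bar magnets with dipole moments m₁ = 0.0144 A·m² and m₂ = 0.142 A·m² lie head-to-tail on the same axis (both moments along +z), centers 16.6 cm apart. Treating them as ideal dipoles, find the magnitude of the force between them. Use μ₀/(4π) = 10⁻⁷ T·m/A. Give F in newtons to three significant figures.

On-axis B of dipole 1: B = (μ₀/4π)·2m₁/r³. Force on dipole 2: F = m₂·dB/dr.
dB/dr = −(μ₀/4π)·6m₁/r⁴, so |F| = (μ₀/4π)·6m₁m₂/r⁴.
F = 6(10⁻⁷)(0.0144)(0.142)/(0.166)⁴ = 1.616×10⁻⁶ N.

F ≈ 1.62×10⁻⁶ N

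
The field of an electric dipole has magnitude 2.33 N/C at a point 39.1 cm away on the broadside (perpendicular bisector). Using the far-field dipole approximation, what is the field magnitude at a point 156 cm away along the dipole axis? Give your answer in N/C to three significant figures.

Dipole fields scale as 1/r³ in the far field.
The axial field is twice the equatorial field at the same r, so the geometry factor is 2/1.
E₂ = E₁ · (2/1) · (r₁/r₂)³ = 2.33 · 2 · (39.1/156)³.
(r₁/r₂)³ = (0.2506)³ = 0.01575.
E₂ ≈ 0.07337 N/C.

E ≈ 0.0734 N/C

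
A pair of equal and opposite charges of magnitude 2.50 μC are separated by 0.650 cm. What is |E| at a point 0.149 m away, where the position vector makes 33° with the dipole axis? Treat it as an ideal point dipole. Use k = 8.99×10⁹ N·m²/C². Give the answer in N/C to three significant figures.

Dipole moment p = qd = (2.50×10⁻⁶ C)(0.00650 m) = 1.625×10⁻⁸ C·m.
At angle θ the dipole field magnitude is E = (kp/r³)·√(1 + 3cos²θ).
kp/r³ = (8.99×10⁹)(1.625×10⁻⁸) / (0.149)³ = 4.416×10⁴ N/C.
√(1 + 3cos²33°) = √(1 + 3·0.7034) = √3.1101 ≈ 1.7635.
E ≈ 4.416×10⁴ × 1.764 = 7.788×10⁴ N/C.

E ≈ 7.79×10⁴ N/C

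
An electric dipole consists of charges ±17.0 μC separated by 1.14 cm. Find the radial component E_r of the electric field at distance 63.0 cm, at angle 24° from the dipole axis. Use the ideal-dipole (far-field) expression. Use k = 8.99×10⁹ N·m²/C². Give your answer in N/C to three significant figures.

E_r ≈ 1.27×10⁴ N/C

Dipole moment p = qd = (1.70×10⁻⁵ C)(0.0114 m) = 1.938×10⁻⁷ C·m.
For a dipole, E_r = (2kp cosθ)/r³.
kp/r³ = (8.99×10⁹)(1.938×10⁻⁷)/(0.630)³ = 6968 N/C.
E_r = 2·6968·cos24° = 1.273×10⁴ N/C.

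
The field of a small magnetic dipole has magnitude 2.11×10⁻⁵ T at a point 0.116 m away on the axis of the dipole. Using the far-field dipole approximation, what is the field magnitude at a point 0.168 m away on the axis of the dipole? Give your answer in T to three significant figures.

Dipole fields scale as 1/r³ in the far field; the geometry is the same at both points.
B₂ = B₁ · (r₁/r₂)³ = 2.11×10⁻⁵ · (0.116/0.168)³.
(r₁/r₂)³ = (0.6905)³ = 0.3292.
B₂ ≈ 6.946×10⁻⁶ T.

B ≈ 6.95×10⁻⁶ T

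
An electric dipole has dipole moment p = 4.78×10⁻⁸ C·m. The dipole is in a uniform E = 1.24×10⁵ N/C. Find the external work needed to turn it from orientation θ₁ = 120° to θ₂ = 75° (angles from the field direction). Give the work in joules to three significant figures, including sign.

W_ext = ΔU = U(θ₂) − U(θ₁) = −pE cosθ₂ − (−pE cosθ₁) = pE(cosθ₁ − cosθ₂).
W = (4.78×10⁻⁸)(1.24×10⁵)·(cos120° − cos75°) = (0.005927)·(-0.7588) = -0.004498 J.

W ≈ -0.00450 J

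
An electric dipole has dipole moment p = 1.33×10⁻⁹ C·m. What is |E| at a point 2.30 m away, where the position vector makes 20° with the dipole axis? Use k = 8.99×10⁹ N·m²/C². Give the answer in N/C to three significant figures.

E ≈ 1.88 N/C

At angle θ the dipole field magnitude is E = (kp/r³)·√(1 + 3cos²θ).
kp/r³ = (8.99×10⁹)(1.33×10⁻⁹) / (2.30)³ = 0.9827 N/C.
√(1 + 3cos²20°) = √(1 + 3·0.8830) = √3.6491 ≈ 1.9103.
E ≈ 0.9827 × 1.910 = 1.877 N/C.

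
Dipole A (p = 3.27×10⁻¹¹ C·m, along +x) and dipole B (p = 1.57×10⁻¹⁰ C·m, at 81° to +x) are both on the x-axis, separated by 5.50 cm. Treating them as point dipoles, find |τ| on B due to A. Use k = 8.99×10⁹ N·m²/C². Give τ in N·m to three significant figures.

τ ≈ 5.48×10⁻⁷ N·m

The second dipole sits on the axis of the first, so the field there is axial: E₁ = 2kp₁/r³ along +x.
E₁ = 2(8.99×10⁹)(3.27×10⁻¹¹)/(0.0550)³ = 3534 N/C.
Torque on the second dipole: τ = p₂ E₁ sinθ.
τ = (1.57×10⁻¹⁰)(3534)·sin81° = 5.480×10⁻⁷ N·m.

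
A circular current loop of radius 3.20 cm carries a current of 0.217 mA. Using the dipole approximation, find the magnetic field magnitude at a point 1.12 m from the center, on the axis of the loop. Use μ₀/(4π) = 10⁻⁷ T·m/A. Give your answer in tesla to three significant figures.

Magnetic moment m = IA = Iπa² = (2.17×10⁻⁴)·π·(0.0320)² = 6.981×10⁻⁷ A·m².
On axis B = (μ₀/4π)·2m/r³.
B = 2·(10⁻⁷)·(6.981×10⁻⁷) / (1.12)³ = 9.938×10⁻¹⁴ T.

B ≈ 9.94×10⁻¹⁴ T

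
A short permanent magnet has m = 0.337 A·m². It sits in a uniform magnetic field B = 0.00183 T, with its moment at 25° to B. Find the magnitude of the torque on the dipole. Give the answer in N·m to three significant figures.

Torque on a magnetic dipole: τ = mB sinθ.
τ = (0.337)(0.00183)·sin25° = 2.606×10⁻⁴ N·m.

τ ≈ 2.61×10⁻⁴ N·m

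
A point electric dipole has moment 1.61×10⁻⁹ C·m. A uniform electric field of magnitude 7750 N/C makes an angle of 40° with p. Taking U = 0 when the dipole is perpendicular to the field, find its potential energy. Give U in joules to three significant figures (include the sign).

U ≈ -9.56×10⁻⁶ J

U = −p·E = −pE cosθ.
U = −(1.61×10⁻⁹)(7750)·cos40° = -9.558×10⁻⁶ J.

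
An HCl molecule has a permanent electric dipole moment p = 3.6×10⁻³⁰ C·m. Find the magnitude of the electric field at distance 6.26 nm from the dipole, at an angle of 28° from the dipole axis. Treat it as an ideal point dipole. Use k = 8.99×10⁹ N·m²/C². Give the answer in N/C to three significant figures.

At angle θ the dipole field magnitude is E = (kp/r³)·√(1 + 3cos²θ).
kp/r³ = (8.99×10⁹)(3.60×10⁻³⁰) / (6.26×10⁻⁹)³ = 1.319×10⁵ N/C.
√(1 + 3cos²28°) = √(1 + 3·0.7796) = √3.3388 ≈ 1.8272.
E ≈ 1.319×10⁵ × 1.827 = 2.411×10⁵ N/C.

E ≈ 2.41×10⁵ N/C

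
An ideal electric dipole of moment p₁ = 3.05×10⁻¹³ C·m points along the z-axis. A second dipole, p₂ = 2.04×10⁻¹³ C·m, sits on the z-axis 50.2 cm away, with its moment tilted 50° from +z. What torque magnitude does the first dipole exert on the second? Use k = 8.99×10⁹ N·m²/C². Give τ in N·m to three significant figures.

τ ≈ 6.77×10⁻¹⁵ N·m

The second dipole sits on the axis of the first, so the field there is axial: E₁ = 2kp₁/r³ along +z.
E₁ = 2(8.99×10⁹)(3.05×10⁻¹³)/(0.502)³ = 0.04335 N/C.
Torque on the second dipole: τ = p₂ E₁ sinθ.
τ = (2.04×10⁻¹³)(0.04335)·sin50° = 6.774×10⁻¹⁵ N·m.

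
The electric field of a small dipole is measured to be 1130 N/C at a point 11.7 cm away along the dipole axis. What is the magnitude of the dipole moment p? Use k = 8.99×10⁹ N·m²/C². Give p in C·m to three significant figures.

On axis E = 2kp/r³, so p = Er³/(2k).
p = (1130)·(0.117)³ / (2·8.99×10⁹) = 1.007×10⁻¹⁰ C·m.

p ≈ 1.01×10⁻¹⁰ C·m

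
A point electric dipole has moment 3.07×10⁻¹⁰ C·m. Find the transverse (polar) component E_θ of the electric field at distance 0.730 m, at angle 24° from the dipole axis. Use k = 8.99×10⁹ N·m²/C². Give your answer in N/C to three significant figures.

For a dipole, E_θ = (kp sinθ)/r³.
kp/r³ = (8.99×10⁹)(3.07×10⁻¹⁰)/(0.730)³ = 7.095 N/C.
E_θ = 7.095·sin24° = 2.886 N/C.

E_θ ≈ 2.89 N/C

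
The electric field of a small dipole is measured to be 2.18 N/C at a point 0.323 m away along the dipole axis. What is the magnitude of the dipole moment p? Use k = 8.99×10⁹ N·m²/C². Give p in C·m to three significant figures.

p ≈ 4.09×10⁻¹² C·m

On axis E = 2kp/r³, so p = Er³/(2k).
p = (2.18)·(0.323)³ / (2·8.99×10⁹) = 4.086×10⁻¹² C·m.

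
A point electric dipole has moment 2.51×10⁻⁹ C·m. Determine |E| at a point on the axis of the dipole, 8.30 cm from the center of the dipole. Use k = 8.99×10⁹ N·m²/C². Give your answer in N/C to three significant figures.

On the dipole axis E = 2kp/r³.
E = 2·(8.99×10⁹)(2.51×10⁻⁹) / (0.0830)³ = 7.893×10⁴ N/C.

E ≈ 7.89×10⁴ N/C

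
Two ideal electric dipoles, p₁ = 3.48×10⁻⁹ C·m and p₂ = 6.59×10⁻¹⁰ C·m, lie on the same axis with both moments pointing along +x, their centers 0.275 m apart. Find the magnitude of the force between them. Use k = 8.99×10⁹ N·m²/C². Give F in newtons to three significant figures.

F ≈ 2.16×10⁻⁵ N

On-axis field of dipole 1 at distance r: E = 2kp₁/r³. Force on dipole 2 is F = p₂·dE/dr (gradient along axis).
dE/dr = −6kp₁/r⁴, so |F| = 6kp₁p₂/r⁴ (attractive for aligned moments).
F = 6(8.99×10⁹)(3.48×10⁻⁹)(6.59×10⁻¹⁰)/(0.275)⁴ = 2.163×10⁻⁵ N.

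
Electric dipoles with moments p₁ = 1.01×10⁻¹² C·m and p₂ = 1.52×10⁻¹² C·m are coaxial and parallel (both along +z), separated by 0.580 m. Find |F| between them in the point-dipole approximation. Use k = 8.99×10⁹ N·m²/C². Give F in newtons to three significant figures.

F ≈ 7.32×10⁻¹³ N

On-axis field of dipole 1 at distance r: E = 2kp₁/r³. Force on dipole 2 is F = p₂·dE/dr (gradient along axis).
dE/dr = −6kp₁/r⁴, so |F| = 6kp₁p₂/r⁴ (attractive for aligned moments).
F = 6(8.99×10⁹)(1.01×10⁻¹²)(1.52×10⁻¹²)/(0.580)⁴ = 7.318×10⁻¹³ N.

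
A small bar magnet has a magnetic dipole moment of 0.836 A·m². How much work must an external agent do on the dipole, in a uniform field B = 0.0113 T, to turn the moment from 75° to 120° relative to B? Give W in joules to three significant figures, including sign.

W_ext = ΔU = −mB cosθ₂ + mB cosθ₁ = mB(cosθ₁ − cosθ₂).
W = (0.836)(0.0113)·(cos75° − cos120°) = (0.009447)·(+0.7588) = 0.007168 J.

W ≈ 0.00717 J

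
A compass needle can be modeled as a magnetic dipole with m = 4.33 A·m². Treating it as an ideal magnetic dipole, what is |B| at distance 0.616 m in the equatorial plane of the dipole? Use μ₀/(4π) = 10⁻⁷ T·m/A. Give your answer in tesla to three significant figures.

In the equatorial plane B = (μ₀/4π)·m/r³ (half the axial value).
B = (10⁻⁷)·(4.33) / (0.616)³ = 1.852×10⁻⁶ T.

B ≈ 1.85×10⁻⁶ T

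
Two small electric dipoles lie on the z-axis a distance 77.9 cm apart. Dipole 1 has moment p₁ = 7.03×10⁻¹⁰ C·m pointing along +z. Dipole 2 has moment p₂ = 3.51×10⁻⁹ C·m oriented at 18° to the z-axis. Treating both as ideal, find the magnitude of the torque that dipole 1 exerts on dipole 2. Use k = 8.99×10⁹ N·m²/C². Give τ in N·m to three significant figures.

τ ≈ 2.90×10⁻⁸ N·m

The second dipole sits on the axis of the first, so the field there is axial: E₁ = 2kp₁/r³ along +z.
E₁ = 2(8.99×10⁹)(7.03×10⁻¹⁰)/(0.779)³ = 26.74 N/C.
Torque on the second dipole: τ = p₂ E₁ sinθ.
τ = (3.51×10⁻⁹)(26.74)·sin18° = 2.900×10⁻⁸ N·m.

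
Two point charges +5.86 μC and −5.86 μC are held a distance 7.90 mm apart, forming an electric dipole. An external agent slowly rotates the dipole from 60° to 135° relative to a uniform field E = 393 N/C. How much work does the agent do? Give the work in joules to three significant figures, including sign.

W ≈ 2.20×10⁻⁵ J

Dipole moment p = qd = (5.86×10⁻⁶ C)(0.00790 m) = 4.629×10⁻⁸ C·m.
W_ext = ΔU = U(θ₂) − U(θ₁) = −pE cosθ₂ − (−pE cosθ₁) = pE(cosθ₁ − cosθ₂).
W = (4.629×10⁻⁸)(393)·(cos60° − cos135°) = (1.819×10⁻⁵)·(+1.2071) = 2.196×10⁻⁵ J.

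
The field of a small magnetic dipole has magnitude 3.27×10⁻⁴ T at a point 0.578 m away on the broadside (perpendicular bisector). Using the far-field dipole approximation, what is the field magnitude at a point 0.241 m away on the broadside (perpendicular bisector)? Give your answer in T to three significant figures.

B ≈ 0.00451 T

Dipole fields scale as 1/r³ in the far field; the geometry is the same at both points.
B₂ = B₁ · (r₁/r₂)³ = 3.27×10⁻⁴ · (0.578/0.241)³.
(r₁/r₂)³ = (2.398)³ = 13.8.
B₂ ≈ 0.004511 T.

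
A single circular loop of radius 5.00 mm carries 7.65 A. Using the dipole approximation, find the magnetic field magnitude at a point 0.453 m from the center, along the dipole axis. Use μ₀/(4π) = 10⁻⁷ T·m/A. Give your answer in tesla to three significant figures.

B ≈ 1.29×10⁻⁹ T

Magnetic moment m = IA = Iπa² = (7.65)·π·(0.00500)² = 6.008×10⁻⁴ A·m².
On axis B = (μ₀/4π)·2m/r³.
B = 2·(10⁻⁷)·(6.008×10⁻⁴) / (0.453)³ = 1.293×10⁻⁹ T.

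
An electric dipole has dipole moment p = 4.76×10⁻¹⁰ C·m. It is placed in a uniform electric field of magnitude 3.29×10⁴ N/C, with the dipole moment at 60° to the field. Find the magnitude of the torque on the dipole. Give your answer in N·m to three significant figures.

Torque on an electric dipole: τ = pE sinθ.
τ = (4.76×10⁻¹⁰)(3.29×10⁴)·sin60° = 1.356×10⁻⁵ N·m.

τ ≈ 1.36×10⁻⁵ N·m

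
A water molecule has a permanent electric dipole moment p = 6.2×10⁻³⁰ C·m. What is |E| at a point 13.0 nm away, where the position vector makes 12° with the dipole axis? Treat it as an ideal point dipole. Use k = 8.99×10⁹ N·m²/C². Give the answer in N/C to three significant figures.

E ≈ 4.99×10⁴ N/C

At angle θ the dipole field magnitude is E = (kp/r³)·√(1 + 3cos²θ).
kp/r³ = (8.99×10⁹)(6.20×10⁻³⁰) / (1.30×10⁻⁸)³ = 2.537×10⁴ N/C.
√(1 + 3cos²12°) = √(1 + 3·0.9568) = √3.8703 ≈ 1.9673.
E ≈ 2.537×10⁴ × 1.967 = 4.991×10⁴ N/C.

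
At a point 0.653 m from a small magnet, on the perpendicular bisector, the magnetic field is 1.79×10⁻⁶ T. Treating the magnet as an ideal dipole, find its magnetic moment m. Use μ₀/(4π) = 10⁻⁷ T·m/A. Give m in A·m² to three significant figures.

In the equatorial plane B = (μ₀/4π)·m/r³, so m = Br³·4π/(μ₀).
m = (1.79×10⁻⁶)·(0.653)³ / (10⁻⁷) = 4.984 A·m².

m ≈ 4.98 A·m²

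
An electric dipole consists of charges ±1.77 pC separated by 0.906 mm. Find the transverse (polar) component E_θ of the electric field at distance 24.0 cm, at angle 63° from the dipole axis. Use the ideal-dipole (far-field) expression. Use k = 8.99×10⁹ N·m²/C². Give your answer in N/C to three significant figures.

E_θ ≈ 9.29×10⁻⁴ N/C

Dipole moment p = qd = (1.77×10⁻¹² C)(9.06×10⁻⁴ m) = 1.604×10⁻¹⁵ C·m.
For a dipole, E_θ = (kp sinθ)/r³.
kp/r³ = (8.99×10⁹)(1.604×10⁻¹⁵)/(0.240)³ = 0.001043 N/C.
E_θ = 0.001043·sin63° = 9.294×10⁻⁴ N/C.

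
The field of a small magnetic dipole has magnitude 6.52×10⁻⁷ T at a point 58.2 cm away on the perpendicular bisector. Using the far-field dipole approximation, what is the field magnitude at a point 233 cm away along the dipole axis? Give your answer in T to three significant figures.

B ≈ 2.03×10⁻⁸ T

Dipole fields scale as 1/r³ in the far field.
The axial field is twice the equatorial field at the same r, so the geometry factor is 2/1.
B₂ = B₁ · (2/1) · (r₁/r₂)³ = 6.52×10⁻⁷ · 2 · (58.2/233)³.
(r₁/r₂)³ = (0.2498)³ = 0.01558.
B₂ ≈ 2.032×10⁻⁸ T.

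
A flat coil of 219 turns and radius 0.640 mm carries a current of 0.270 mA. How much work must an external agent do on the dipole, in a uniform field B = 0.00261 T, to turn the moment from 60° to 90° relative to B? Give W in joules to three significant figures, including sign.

W ≈ 9.93×10⁻¹¹ J

m = NIA = NIπa² = 219·(2.70×10⁻⁴)·π·(6.40×10⁻⁴)² = 7.609×10⁻⁸ A·m².
W_ext = ΔU = −mB cosθ₂ + mB cosθ₁ = mB(cosθ₁ − cosθ₂).
W = (7.609×10⁻⁸)(0.00261)·(cos60° − cos90°) = (1.986×10⁻¹⁰)·(+0.5000) = 9.930×10⁻¹¹ J.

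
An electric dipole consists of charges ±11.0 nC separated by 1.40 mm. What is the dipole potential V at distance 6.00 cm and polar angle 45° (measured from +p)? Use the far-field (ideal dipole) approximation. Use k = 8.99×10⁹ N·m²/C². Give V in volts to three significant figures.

V ≈ 27.2 V

Dipole moment p = qd = (1.10×10⁻⁸ C)(0.00140 m) = 1.54×10⁻¹¹ C·m.
The dipole potential is V = kp cosθ / r².
V = (8.99×10⁹)(1.54×10⁻¹¹)·cos45° / (0.0600)² = 27.19 V.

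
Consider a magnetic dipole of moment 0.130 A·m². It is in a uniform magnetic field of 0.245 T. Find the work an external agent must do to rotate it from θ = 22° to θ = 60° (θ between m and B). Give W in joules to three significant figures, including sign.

W ≈ 0.0136 J

W_ext = ΔU = −mB cosθ₂ + mB cosθ₁ = mB(cosθ₁ − cosθ₂).
W = (0.130)(0.245)·(cos22° − cos60°) = (0.03185)·(+0.4272) = 0.01361 J.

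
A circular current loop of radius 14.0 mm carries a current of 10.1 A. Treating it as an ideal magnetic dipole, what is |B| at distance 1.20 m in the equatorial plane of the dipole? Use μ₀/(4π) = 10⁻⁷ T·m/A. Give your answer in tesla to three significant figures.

Magnetic moment m = IA = Iπa² = (10.1)·π·(0.0140)² = 0.006219 A·m².
In the equatorial plane B = (μ₀/4π)·m/r³ (half the axial value).
B = (10⁻⁷)·(0.006219) / (1.20)³ = 3.599×10⁻¹⁰ T.

B ≈ 3.60×10⁻¹⁰ T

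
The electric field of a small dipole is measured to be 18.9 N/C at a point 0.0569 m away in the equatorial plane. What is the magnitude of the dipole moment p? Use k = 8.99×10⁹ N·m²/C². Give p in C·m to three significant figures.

p ≈ 3.87×10⁻¹³ C·m

In the equatorial plane E = kp/r³, so p = Er³/(k).
p = (18.9)·(0.0569)³ / (8.99×10⁹) = 3.873×10⁻¹³ C·m.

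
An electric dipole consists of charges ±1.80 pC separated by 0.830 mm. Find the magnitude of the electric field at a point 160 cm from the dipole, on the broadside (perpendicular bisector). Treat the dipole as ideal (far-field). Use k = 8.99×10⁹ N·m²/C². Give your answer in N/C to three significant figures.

E ≈ 3.28×10⁻⁶ N/C

Dipole moment p = qd = (1.80×10⁻¹² C)(8.30×10⁻⁴ m) = 1.494×10⁻¹⁵ C·m.
In the equatorial plane E = kp/r³.
E = (8.99×10⁹)(1.494×10⁻¹⁵) / (1.60)³ = 3.279×10⁻⁶ N/C.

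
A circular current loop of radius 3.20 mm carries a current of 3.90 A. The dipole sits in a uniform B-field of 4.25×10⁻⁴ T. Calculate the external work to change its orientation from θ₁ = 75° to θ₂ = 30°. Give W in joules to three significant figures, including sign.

W ≈ -3.24×10⁻⁸ J

Magnetic moment m = IA = Iπa² = (3.90)·π·(0.00320)² = 1.255×10⁻⁴ A·m².
W_ext = ΔU = −mB cosθ₂ + mB cosθ₁ = mB(cosθ₁ − cosθ₂).
W = (1.255×10⁻⁴)(4.25×10⁻⁴)·(cos75° − cos30°) = (5.334×10⁻⁸)·(-0.6072) = -3.239×10⁻⁸ J.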